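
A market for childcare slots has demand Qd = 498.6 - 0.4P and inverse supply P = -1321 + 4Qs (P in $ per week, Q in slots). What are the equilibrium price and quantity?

Inverting to quantity form: Qs = 330.25 + 0.25P.
Equating demand and supply, 498.6 - 0.4P = 330.25 + 0.25P gives 0.65P = 168.35, so P* = 259.
Substitute back: Q* = 498.6 - 0.4(259) = 395.

P* = 259, Q* = 395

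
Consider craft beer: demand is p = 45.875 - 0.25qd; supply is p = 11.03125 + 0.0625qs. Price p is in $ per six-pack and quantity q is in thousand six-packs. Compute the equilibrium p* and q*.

p* = 18, q* = 111.5

In direct form, qd = 183.5 - 4p and qs = -176.5 + 16p.
The market clears where 183.5 - 4p = -176.5 + 16p. Rearranging, 20p = 360, hence p* = 18.
Plugging p* into demand: q* = 183.5 - 4(18) = 111.5.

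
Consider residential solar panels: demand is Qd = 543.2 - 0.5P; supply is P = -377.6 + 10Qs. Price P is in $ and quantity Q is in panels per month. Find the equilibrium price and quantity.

In direct form, Qs = 37.76 + 0.1P.
Set Qd = Qs: 543.2 - 0.5P = 37.76 + 0.1P, so 505.44 = 0.6P and P* = 842.4.
From the demand curve, Q* = 543.2 - 0.5(842.4) = 122.

P* = 842.4, Q* = 122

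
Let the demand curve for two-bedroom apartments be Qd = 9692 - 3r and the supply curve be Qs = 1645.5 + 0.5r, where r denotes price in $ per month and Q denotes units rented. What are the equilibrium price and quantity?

r* = 2299, Q* = 2795

At equilibrium Qd = Qs, so 9692 - 3r = 1645.5 + 0.5r; collecting terms, 8046.5 = 3.5r and r* = 2299.
Plugging r* into demand: Q* = 9692 - 3(2299) = 2795.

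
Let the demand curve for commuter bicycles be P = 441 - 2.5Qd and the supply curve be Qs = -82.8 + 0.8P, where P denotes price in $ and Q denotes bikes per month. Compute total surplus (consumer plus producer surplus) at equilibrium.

In direct form, Qd = 176.4 - 0.4P.
At equilibrium Qd = Qs, so 176.4 - 0.4P = -82.8 + 0.8P; collecting terms, 259.2 = 1.2P and P* = 216.
Then Q* = 176.4 - 0.4(216) = 90.
Demand choke price = 441; supply choke price = 103.5. CS = ½(441 - 216)(90) = 10125; PS = ½(216 - 103.5)(90) = 5062.5. Total surplus = 15187.5.

Total surplus = 15187.5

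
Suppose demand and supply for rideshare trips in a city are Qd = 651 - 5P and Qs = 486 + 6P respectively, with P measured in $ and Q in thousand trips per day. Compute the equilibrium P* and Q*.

At equilibrium Qd = Qs, so 651 - 5P = 486 + 6P; collecting terms, 165 = 11P and P* = 15.
Substitute back: Q* = 651 - 5(15) = 576.

P* = 15, Q* = 576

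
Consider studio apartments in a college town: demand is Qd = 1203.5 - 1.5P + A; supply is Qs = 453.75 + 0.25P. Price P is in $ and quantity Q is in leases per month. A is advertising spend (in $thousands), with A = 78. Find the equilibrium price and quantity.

With A = 78, demand is Qd = 1281.5 - 1.5P.
At equilibrium Qd = Qs, so 1281.5 - 1.5P = 453.75 + 0.25P; collecting terms, 827.75 = 1.75P and P* = 473.
Substitute back: Q* = 1281.5 - 1.5(473) = 572.

P* = 473, Q* = 572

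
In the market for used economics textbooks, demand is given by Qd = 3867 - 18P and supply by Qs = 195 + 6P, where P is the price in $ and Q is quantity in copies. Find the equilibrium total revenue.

At equilibrium Qd = Qs, so 3867 - 18P = 195 + 6P; collecting terms, 3672 = 24P and P* = 153.
Then Q* = 3867 - 18(153) = 1113.
Total revenue = P* × Q* = 153 × 1113 = 170289.

Total revenue = 170289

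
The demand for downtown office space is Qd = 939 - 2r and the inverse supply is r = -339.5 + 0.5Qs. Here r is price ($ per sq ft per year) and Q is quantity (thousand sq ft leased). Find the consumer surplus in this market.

In direct form, Qs = 679 + 2r.
The market clears where 939 - 2r = 679 + 2r. Rearranging, 4r = 260, hence r* = 65.
Substitute back: Q* = 939 - 2(65) = 809.
Demand choke price (Qd = 0): r = 939/2 = 469.5. Consumer surplus = ½ × (469.5 - 65) × 809 = 163620.25.

Consumer surplus = 163620.25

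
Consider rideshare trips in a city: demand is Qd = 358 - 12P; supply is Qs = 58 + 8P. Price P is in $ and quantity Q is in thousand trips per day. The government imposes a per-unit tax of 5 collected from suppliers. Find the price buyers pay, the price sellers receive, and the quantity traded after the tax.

The tax drives a wedge P_b - P_s = 5. Substituting P_s = P_b - 5 into supply: Qs = 18 + 8P_b.
Set Qd = Qs: 358 - 12P_b = 18 + 8P_b, so 340 = 20P_b and P_b = 17.
Then P_s = 17 - 5 = 12 and Q = 358 - 12(17) = 154.

P_b = 17, P_s = 12, Q = 154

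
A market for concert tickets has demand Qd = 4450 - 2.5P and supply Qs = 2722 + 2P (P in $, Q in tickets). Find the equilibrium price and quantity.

P* = 384, Q* = 3490

At equilibrium Qd = Qs, so 4450 - 2.5P = 2722 + 2P; collecting terms, 1728 = 4.5P and P* = 384.
Substitute back: Q* = 4450 - 2.5(384) = 3490.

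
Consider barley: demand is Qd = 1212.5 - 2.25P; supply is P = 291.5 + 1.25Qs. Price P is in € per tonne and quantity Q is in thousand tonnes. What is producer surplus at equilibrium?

Solving each curve for Q: Qs = -233.2 + 0.8P.
Equating demand and supply, 1212.5 - 2.25P = -233.2 + 0.8P gives 3.05P = 1445.7, so P* = 474.
Plugging P* into demand: Q* = 1212.5 - 2.25(474) = 146.
Supply choke price (Qs = 0): P = 291.5. Producer surplus = ½ × (474 - 291.5) × 146 = 13322.5.

Producer surplus = 13322.5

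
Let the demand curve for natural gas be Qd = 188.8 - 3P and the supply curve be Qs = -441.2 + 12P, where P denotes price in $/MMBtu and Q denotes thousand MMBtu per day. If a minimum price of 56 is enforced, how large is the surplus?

With P fixed at 56, quantity demanded is 20.8 and quantity supplied is 230.8.
Surplus = Qs - Qd = 230.8 - 20.8 = 210.

Surplus = 210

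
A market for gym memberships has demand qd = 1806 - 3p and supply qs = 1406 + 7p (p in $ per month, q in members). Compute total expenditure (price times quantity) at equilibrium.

Total expenditure = 67440

Set qd = qs: 1806 - 3p = 1406 + 7p, so 400 = 10p and p* = 40.
Plugging p* into demand: q* = 1806 - 3(40) = 1686.
Total expenditure = p* × q* = 40 × 1686 = 67440.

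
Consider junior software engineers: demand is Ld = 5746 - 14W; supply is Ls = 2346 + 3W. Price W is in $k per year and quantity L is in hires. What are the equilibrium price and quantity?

The market clears where 5746 - 14W = 2346 + 3W. Rearranging, 17W = 3400, hence W* = 200.
Substitute back: L* = 5746 - 14(200) = 2946.

W* = 200, L* = 2946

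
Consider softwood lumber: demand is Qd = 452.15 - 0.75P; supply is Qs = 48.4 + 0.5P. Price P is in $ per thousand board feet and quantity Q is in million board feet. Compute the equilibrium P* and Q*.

At equilibrium Qd = Qs, so 452.15 - 0.75P = 48.4 + 0.5P; collecting terms, 403.75 = 1.25P and P* = 323.
Plugging P* into demand: Q* = 452.15 - 0.75(323) = 209.9.

P* = 323, Q* = 209.9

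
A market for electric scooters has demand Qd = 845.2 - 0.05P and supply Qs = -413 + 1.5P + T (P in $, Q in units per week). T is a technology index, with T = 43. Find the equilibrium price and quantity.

With T = 43, supply is Qs = -370 + 1.5P.
Set Qd = Qs: 845.2 - 0.05P = -370 + 1.5P, so 1215.2 = 1.55P and P* = 784.
Plugging P* into demand: Q* = 845.2 - 0.05(784) = 806.

P* = 784, Q* = 806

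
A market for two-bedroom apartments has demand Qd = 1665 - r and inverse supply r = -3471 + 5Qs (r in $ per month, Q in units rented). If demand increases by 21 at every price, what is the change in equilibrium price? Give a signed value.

Δr = 17.5

Rewriting in direct form: Qs = 694.2 + 0.2r.
At equilibrium Qd = Qs, so 1665 - r = 694.2 + 0.2r; collecting terms, 970.8 = 1.2r and r* = 809.
Substitute back: Q* = 1665 - 809 = 856.
After the shift, demand is Qd = 1686 - r.
New equilibrium: 991.8 = 1.2r, so r = 826.5 and Q = 859.5.
Δr = 826.5 - 809 = 17.5.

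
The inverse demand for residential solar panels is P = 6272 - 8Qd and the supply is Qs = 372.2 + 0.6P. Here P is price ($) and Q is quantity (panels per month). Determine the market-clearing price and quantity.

P* = 568, Q* = 713

Rewriting in direct form: Qd = 784 - 0.125P.
At equilibrium Qd = Qs, so 784 - 0.125P = 372.2 + 0.6P; collecting terms, 411.8 = 0.725P and P* = 568.
Substitute back: Q* = 784 - 0.125(568) = 713.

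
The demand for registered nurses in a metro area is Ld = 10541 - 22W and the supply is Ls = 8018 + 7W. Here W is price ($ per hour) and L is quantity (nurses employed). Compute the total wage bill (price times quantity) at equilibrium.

The total wage bill = 750549

Equating demand and supply, 10541 - 22W = 8018 + 7W gives 29W = 2523, so W* = 87.
Substitute back: L* = 10541 - 22(87) = 8627.
The total wage bill = W* × L* = 87 × 8627 = 750549.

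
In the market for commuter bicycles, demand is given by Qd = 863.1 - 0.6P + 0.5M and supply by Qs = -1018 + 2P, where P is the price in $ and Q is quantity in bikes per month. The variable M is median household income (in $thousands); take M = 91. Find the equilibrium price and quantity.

P* = 741, Q* = 464

With M = 91, demand is Qd = 908.6 - 0.6P.
At equilibrium Qd = Qs, so 908.6 - 0.6P = -1018 + 2P; collecting terms, 1926.6 = 2.6P and P* = 741.
Plugging P* into demand: Q* = 908.6 - 0.6(741) = 464.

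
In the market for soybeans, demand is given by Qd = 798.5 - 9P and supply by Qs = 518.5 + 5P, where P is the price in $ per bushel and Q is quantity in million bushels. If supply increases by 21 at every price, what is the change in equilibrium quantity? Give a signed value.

The market clears where 798.5 - 9P = 518.5 + 5P. Rearranging, 14P = 280, hence P* = 20.
From the demand curve, Q* = 798.5 - 9(20) = 618.5.
After the shift, supply is Qs = 539.5 + 5P.
The new intersection has 259 = 14P, i.e. P = 18.5, Q = 632.
ΔQ = 632 - 618.5 = 13.5.

ΔQ = 13.5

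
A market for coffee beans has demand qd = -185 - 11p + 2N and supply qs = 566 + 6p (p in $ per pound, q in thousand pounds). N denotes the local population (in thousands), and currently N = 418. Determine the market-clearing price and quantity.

p* = 5, q* = 596

With N = 418, demand is qd = 651 - 11p.
At equilibrium qd = qs, so 651 - 11p = 566 + 6p; collecting terms, 85 = 17p and p* = 5.
Plugging p* into demand: q* = 651 - 11(5) = 596.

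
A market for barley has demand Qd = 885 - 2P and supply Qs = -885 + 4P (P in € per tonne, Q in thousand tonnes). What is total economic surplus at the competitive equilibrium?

Total surplus = 32634.375

Set Qd = Qs: 885 - 2P = -885 + 4P, so 1770 = 6P and P* = 295.
From the demand curve, Q* = 885 - 2(295) = 295.
Demand choke price = 442.5; supply choke price = 221.25. CS = ½(442.5 - 295)(295) = 21756.25; PS = ½(295 - 221.25)(295) = 10878.125. Total surplus = 32634.375.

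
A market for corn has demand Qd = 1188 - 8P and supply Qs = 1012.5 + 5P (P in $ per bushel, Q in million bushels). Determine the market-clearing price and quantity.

P* = 13.5, Q* = 1080

Equating demand and supply, 1188 - 8P = 1012.5 + 5P gives 13P = 175.5, so P* = 13.5.
From the demand curve, Q* = 1188 - 8(13.5) = 1080.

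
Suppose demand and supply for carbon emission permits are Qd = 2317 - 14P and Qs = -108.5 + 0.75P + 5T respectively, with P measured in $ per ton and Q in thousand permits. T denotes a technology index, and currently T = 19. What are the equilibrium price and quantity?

P* = 158, Q* = 105

With T = 19, supply is Qs = -13.5 + 0.75P.
The market clears where 2317 - 14P = -13.5 + 0.75P. Rearranging, 14.75P = 2330.5, hence P* = 158.
Then Q* = 2317 - 14(158) = 105.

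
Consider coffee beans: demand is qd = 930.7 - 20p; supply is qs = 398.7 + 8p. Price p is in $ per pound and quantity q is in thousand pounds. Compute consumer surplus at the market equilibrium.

Set qd = qs: 930.7 - 20p = 398.7 + 8p, so 532 = 28p and p* = 19.
Plugging p* into demand: q* = 930.7 - 20(19) = 550.7.
Demand choke price (qd = 0): p = 930.7/20 = 46.535. Consumer surplus = ½ × (46.535 - 19) × 550.7 = 7581.76225.

Consumer surplus = 7581.76225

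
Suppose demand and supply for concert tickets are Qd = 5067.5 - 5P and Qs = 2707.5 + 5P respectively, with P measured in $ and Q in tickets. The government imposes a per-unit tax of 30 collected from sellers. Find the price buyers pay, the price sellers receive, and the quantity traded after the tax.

Sellers keep P_s = P_b - 30 per unit, so supply in terms of the buyer price is Qs = 2557.5 + 5P_b.
Set Qd = Qs: 5067.5 - 5P_b = 2557.5 + 5P_b, so 2510 = 10P_b and P_b = 251.
So P_s = 221 and the quantity traded is Q = 5067.5 - 5(251) = 3812.5.

P_b = 251, P_s = 221, Q = 3812.5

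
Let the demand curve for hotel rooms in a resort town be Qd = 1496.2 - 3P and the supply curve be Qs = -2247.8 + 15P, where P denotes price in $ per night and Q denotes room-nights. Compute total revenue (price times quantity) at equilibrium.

Equating demand and supply, 1496.2 - 3P = -2247.8 + 15P gives 18P = 3744, so P* = 208.
Then Q* = 1496.2 - 3(208) = 872.2.
Total revenue = P* × Q* = 208 × 872.2 = 181417.6.

Total revenue = 181417.6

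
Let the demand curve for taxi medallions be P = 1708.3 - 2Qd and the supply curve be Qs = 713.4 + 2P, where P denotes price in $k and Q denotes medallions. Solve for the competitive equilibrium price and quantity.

Inverting to quantity form: Qd = 854.15 - 0.5P.
At equilibrium Qd = Qs, so 854.15 - 0.5P = 713.4 + 2P; collecting terms, 140.75 = 2.5P and P* = 56.3.
Substitute back: Q* = 854.15 - 0.5(56.3) = 826.

P* = 56.3, Q* = 826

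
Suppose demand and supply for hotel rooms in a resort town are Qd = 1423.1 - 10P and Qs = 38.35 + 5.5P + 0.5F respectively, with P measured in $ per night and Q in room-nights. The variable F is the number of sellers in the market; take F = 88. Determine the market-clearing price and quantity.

With F = 88, supply is Qs = 82.35 + 5.5P.
Set Qd = Qs: 1423.1 - 10P = 82.35 + 5.5P, so 1340.75 = 15.5P and P* = 86.5.
Plugging P* into demand: Q* = 1423.1 - 10(86.5) = 558.1.

P* = 86.5, Q* = 558.1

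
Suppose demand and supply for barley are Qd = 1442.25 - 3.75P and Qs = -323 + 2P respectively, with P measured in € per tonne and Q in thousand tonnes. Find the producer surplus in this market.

Producer surplus = 21170.25

Equating demand and supply, 1442.25 - 3.75P = -323 + 2P gives 5.75P = 1765.25, so P* = 307.
Then Q* = 1442.25 - 3.75(307) = 291.
Supply choke price (Qs = 0): P = 161.5. Producer surplus = ½ × (307 - 161.5) × 291 = 21170.25.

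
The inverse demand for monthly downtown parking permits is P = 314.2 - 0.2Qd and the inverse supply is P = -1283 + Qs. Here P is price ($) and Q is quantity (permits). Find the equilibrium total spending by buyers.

Rewriting in direct form: Qd = 1571 - 5P and Qs = 1283 + P.
Set Qd = Qs: 1571 - 5P = 1283 + P, so 288 = 6P and P* = 48.
Then Q* = 1571 - 5(48) = 1331.
Total spending by buyers = P* × Q* = 48 × 1331 = 63888.

Total spending by buyers = 63888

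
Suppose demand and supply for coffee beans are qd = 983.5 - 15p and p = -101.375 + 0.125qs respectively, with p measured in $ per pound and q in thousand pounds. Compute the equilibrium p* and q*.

Solving each curve for q: qs = 811 + 8p.
Set qd = qs: 983.5 - 15p = 811 + 8p, so 172.5 = 23p and p* = 7.5.
Then q* = 983.5 - 15(7.5) = 871.

p* = 7.5, q* = 871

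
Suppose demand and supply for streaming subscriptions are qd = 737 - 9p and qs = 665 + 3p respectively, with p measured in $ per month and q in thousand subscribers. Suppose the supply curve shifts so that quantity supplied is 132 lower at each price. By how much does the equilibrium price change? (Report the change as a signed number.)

Δp = 11

Equating demand and supply, 737 - 9p = 665 + 3p gives 12p = 72, so p* = 6.
From the demand curve, q* = 737 - 9(6) = 683.
After the shift, supply is qs = 533 + 3p.
The new intersection has 204 = 12p, i.e. p = 17, q = 584.
Δp = 17 - 6 = 11.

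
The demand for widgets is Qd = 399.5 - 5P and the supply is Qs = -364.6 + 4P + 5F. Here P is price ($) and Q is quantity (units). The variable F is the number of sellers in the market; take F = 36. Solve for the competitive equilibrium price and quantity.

With F = 36, supply is Qs = -184.6 + 4P.
Set Qd = Qs: 399.5 - 5P = -184.6 + 4P, so 584.1 = 9P and P* = 64.9.
Substitute back: Q* = 399.5 - 5(64.9) = 75.

P* = 64.9, Q* = 75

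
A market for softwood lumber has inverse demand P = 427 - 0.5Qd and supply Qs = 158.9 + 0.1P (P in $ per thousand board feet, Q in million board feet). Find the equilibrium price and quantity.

P* = 331, Q* = 192

In direct form, Qd = 854 - 2P.
The market clears where 854 - 2P = 158.9 + 0.1P. Rearranging, 2.1P = 695.1, hence P* = 331.
Substitute back: Q* = 854 - 2(331) = 192.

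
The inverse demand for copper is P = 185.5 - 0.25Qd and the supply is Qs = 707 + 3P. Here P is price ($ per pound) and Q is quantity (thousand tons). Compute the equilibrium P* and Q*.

P* = 5, Q* = 722

Inverting to quantity form: Qd = 742 - 4P.
At equilibrium Qd = Qs, so 742 - 4P = 707 + 3P; collecting terms, 35 = 7P and P* = 5.
Substitute back: Q* = 742 - 4(5) = 722.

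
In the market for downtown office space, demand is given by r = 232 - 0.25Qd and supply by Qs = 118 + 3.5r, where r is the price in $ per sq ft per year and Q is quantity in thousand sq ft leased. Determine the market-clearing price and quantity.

r* = 108, Q* = 496

In direct form, Qd = 928 - 4r.
Set Qd = Qs: 928 - 4r = 118 + 3.5r, so 810 = 7.5r and r* = 108.
From the demand curve, Q* = 928 - 4(108) = 496.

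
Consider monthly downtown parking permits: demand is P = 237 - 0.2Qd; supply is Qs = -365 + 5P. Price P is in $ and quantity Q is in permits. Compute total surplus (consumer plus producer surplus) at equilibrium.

Total surplus = 33620

Rewriting in direct form: Qd = 1185 - 5P.
The market clears where 1185 - 5P = -365 + 5P. Rearranging, 10P = 1550, hence P* = 155.
From the demand curve, Q* = 1185 - 5(155) = 410.
Demand choke price = 237; supply choke price = 73. CS = ½(237 - 155)(410) = 16810; PS = ½(155 - 73)(410) = 16810. Total surplus = 33620.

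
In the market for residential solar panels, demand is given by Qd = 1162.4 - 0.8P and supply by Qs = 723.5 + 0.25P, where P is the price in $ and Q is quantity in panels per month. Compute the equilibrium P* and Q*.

P* = 418, Q* = 828

Equating demand and supply, 1162.4 - 0.8P = 723.5 + 0.25P gives 1.05P = 438.9, so P* = 418.
Then Q* = 1162.4 - 0.8(418) = 828.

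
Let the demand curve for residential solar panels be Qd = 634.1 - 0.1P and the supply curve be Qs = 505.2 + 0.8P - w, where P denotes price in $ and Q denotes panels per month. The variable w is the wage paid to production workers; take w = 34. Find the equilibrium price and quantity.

With w = 34, supply is Qs = 471.2 + 0.8P.
At equilibrium Qd = Qs, so 634.1 - 0.1P = 471.2 + 0.8P; collecting terms, 162.9 = 0.9P and P* = 181.
Then Q* = 634.1 - 0.1(181) = 616.

P* = 181, Q* = 616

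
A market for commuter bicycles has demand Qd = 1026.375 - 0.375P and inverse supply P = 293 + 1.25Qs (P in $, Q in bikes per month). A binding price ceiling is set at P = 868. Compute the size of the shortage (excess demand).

In direct form, Qs = -234.4 + 0.8P.
At P = 868: Qd = 700.875 and Qs = 460.
Shortage = Qd - Qs = 700.875 - 460 = 240.875.

Shortage = 240.875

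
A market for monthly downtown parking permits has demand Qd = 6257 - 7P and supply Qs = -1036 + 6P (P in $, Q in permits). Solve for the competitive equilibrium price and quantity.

P* = 561, Q* = 2330

At equilibrium Qd = Qs, so 6257 - 7P = -1036 + 6P; collecting terms, 7293 = 13P and P* = 561.
Substitute back: Q* = 6257 - 7(561) = 2330.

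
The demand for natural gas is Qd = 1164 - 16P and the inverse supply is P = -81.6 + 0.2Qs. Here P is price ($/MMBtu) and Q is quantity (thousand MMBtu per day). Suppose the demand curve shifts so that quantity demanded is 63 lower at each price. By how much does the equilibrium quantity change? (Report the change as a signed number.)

Solving each curve for Q: Qs = 408 + 5P.
At equilibrium Qd = Qs, so 1164 - 16P = 408 + 5P; collecting terms, 756 = 21P and P* = 36.
From the demand curve, Q* = 1164 - 16(36) = 588.
After the shift, demand is Qd = 1101 - 16P.
The new intersection has 693 = 21P, i.e. P = 33, Q = 573.
ΔQ = 573 - 588 = -15.

ΔQ = -15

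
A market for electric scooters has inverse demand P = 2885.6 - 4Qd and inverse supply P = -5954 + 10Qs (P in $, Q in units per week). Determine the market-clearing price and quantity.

P* = 360, Q* = 631.4

Inverting to quantity form: Qd = 721.4 - 0.25P and Qs = 595.4 + 0.1P.
Set Qd = Qs: 721.4 - 0.25P = 595.4 + 0.1P, so 126 = 0.35P and P* = 360.
Then Q* = 721.4 - 0.25(360) = 631.4.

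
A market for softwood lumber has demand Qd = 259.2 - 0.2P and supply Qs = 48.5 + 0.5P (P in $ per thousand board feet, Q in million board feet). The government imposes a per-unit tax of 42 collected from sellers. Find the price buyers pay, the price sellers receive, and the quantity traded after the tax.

With a tax of 42 on sellers, they supply based on the net price P_s = P_b - 42, so Qs = 27.5 + 0.5P_b.
Market clearing requires 259.2 - 0.2P_b = 27.5 + 0.5P_b; hence 231.7 = 0.7P_b and P_b = 331.
Then P_s = 331 - 42 = 289 and Q = 259.2 - 0.2(331) = 193.

P_b = 331, P_s = 289, Q = 193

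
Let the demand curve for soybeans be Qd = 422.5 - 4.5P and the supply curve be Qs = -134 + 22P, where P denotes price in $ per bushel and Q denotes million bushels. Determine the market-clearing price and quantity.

P* = 21, Q* = 328

The market clears where 422.5 - 4.5P = -134 + 22P. Rearranging, 26.5P = 556.5, hence P* = 21.
From the demand curve, Q* = 422.5 - 4.5(21) = 328.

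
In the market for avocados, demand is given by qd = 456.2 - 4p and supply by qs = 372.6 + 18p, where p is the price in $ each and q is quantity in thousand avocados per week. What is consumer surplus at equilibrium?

Consumer surplus = 24310.125

The market clears where 456.2 - 4p = 372.6 + 18p. Rearranging, 22p = 83.6, hence p* = 3.8.
Plugging p* into demand: q* = 456.2 - 4(3.8) = 441.
Demand choke price (qd = 0): p = 456.2/4 = 114.05. Consumer surplus = ½ × (114.05 - 3.8) × 441 = 24310.125.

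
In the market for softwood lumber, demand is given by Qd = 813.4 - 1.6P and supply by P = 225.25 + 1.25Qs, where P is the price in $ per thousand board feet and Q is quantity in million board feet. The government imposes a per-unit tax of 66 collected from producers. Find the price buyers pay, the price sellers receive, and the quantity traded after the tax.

Inverting to quantity form: Qs = -180.2 + 0.8P.
With a tax of 66 on producers, they supply based on the net price P_s = P_b - 66, so Qs = -233 + 0.8P_b.
Market clearing requires 813.4 - 1.6P_b = -233 + 0.8P_b; hence 1046.4 = 2.4P_b and P_b = 436.
So P_s = 370 and the quantity traded is Q = 813.4 - 1.6(436) = 115.8.

P_b = 436, P_s = 370, Q = 115.8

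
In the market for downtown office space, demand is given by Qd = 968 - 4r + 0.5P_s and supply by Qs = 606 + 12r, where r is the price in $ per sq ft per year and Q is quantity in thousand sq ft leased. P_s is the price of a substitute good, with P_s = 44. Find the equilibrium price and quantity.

With P_s = 44, demand is Qd = 990 - 4r.
The market clears where 990 - 4r = 606 + 12r. Rearranging, 16r = 384, hence r* = 24.
From the demand curve, Q* = 990 - 4(24) = 894.

r* = 24, Q* = 894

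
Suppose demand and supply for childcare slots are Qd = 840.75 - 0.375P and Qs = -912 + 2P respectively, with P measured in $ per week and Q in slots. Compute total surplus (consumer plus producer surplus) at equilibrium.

Total surplus = 503652

Equating demand and supply, 840.75 - 0.375P = -912 + 2P gives 2.375P = 1752.75, so P* = 738.
Substitute back: Q* = 840.75 - 0.375(738) = 564.
Demand choke price = 2242; supply choke price = 456. CS = ½(2242 - 738)(564) = 424128; PS = ½(738 - 456)(564) = 79524. Total surplus = 503652.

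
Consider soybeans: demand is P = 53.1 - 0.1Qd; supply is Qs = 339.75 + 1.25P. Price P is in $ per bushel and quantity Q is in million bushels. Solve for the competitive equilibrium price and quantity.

Solving each curve for Q: Qd = 531 - 10P.
The market clears where 531 - 10P = 339.75 + 1.25P. Rearranging, 11.25P = 191.25, hence P* = 17.
Substitute back: Q* = 531 - 10(17) = 361.

P* = 17, Q* = 361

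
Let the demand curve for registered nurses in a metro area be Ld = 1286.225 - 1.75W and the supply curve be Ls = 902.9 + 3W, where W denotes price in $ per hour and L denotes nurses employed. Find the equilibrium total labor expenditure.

Equating demand and supply, 1286.225 - 1.75W = 902.9 + 3W gives 4.75W = 383.325, so W* = 80.7.
Then L* = 1286.225 - 1.75(80.7) = 1145.
Total labor expenditure = W* × L* = 80.7 × 1145 = 92401.5.

Total labor expenditure = 92401.5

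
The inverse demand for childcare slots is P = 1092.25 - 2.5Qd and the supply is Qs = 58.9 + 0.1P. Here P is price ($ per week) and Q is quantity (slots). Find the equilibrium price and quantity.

P* = 756, Q* = 134.5

Inverting to quantity form: Qd = 436.9 - 0.4P.
Set Qd = Qs: 436.9 - 0.4P = 58.9 + 0.1P, so 378 = 0.5P and P* = 756.
From the demand curve, Q* = 436.9 - 0.4(756) = 134.5.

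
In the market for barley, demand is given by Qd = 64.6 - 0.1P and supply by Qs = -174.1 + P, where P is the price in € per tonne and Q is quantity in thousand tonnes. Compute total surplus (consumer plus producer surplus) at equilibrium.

Total surplus = 10122.255

At equilibrium Qd = Qs, so 64.6 - 0.1P = -174.1 + P; collecting terms, 238.7 = 1.1P and P* = 217.
Then Q* = 64.6 - 0.1(217) = 42.9.
Demand choke price = 646; supply choke price = 174.1. CS = ½(646 - 217)(42.9) = 9202.05; PS = ½(217 - 174.1)(42.9) = 920.205. Total surplus = 10122.255.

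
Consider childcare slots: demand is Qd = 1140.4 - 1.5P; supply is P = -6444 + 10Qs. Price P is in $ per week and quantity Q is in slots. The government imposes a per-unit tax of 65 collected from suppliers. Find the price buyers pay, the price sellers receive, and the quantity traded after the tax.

P_b = 314.0625, P_s = 249.0625, Q = 669.30625

Solving each curve for Q: Qs = 644.4 + 0.1P.
With a tax of 65 on suppliers, they supply based on the net price P_s = P_b - 65, so Qs = 637.9 + 0.1P_b.
Equate demand and the shifted supply: 1140.4 - 1.5P_b = 637.9 + 0.1P_b, giving 1.6P_b = 502.5, so P_b = 314.0625.
Then P_s = 314.0625 - 65 = 249.0625 and Q = 1140.4 - 1.5(314.0625) = 669.30625.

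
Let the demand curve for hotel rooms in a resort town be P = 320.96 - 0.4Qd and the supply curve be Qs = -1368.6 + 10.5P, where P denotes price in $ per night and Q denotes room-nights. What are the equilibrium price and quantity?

P* = 167, Q* = 384.9

Inverting to quantity form: Qd = 802.4 - 2.5P.
At equilibrium Qd = Qs, so 802.4 - 2.5P = -1368.6 + 10.5P; collecting terms, 2171 = 13P and P* = 167.
Substitute back: Q* = 802.4 - 2.5(167) = 384.9.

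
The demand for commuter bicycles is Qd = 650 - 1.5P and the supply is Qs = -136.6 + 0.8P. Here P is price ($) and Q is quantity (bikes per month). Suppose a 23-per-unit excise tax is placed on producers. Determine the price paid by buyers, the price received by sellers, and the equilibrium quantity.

P_b = 350, P_s = 327, Q = 125

Producers keep P_s = P_b - 23 per unit, so supply in terms of the buyer price is Qs = -155 + 0.8P_b.
Set Qd = Qs: 650 - 1.5P_b = -155 + 0.8P_b, so 805 = 2.3P_b and P_b = 350.
Then P_s = 350 - 23 = 327 and Q = 650 - 1.5(350) = 125.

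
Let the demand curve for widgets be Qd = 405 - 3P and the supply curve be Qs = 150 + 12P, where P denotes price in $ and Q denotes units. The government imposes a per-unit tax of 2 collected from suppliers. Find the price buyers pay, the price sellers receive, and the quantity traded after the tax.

P_b = 18.6, P_s = 16.6, Q = 349.2

Suppliers keep P_s = P_b - 2 per unit, so supply in terms of the buyer price is Qs = 126 + 12P_b.
Equate demand and the shifted supply: 405 - 3P_b = 126 + 12P_b, giving 15P_b = 279, so P_b = 18.6.
So P_s = 16.6 and the quantity traded is Q = 405 - 3(18.6) = 349.2.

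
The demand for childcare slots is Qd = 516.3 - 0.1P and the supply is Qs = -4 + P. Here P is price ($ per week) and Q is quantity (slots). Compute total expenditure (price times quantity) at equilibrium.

Total expenditure = 221837

Set Qd = Qs: 516.3 - 0.1P = -4 + P, so 520.3 = 1.1P and P* = 473.
From the demand curve, Q* = 516.3 - 0.1(473) = 469.
Total expenditure = P* × Q* = 473 × 469 = 221837.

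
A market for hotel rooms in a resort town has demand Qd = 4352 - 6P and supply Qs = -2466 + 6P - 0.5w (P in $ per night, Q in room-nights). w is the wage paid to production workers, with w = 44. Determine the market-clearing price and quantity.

With w = 44, supply is Qs = -2488 + 6P.
The market clears where 4352 - 6P = -2488 + 6P. Rearranging, 12P = 6840, hence P* = 570.
Then Q* = 4352 - 6(570) = 932.

P* = 570, Q* = 932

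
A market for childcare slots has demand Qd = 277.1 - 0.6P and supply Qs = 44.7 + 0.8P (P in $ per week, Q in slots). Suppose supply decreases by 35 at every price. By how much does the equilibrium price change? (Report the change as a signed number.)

At equilibrium Qd = Qs, so 277.1 - 0.6P = 44.7 + 0.8P; collecting terms, 232.4 = 1.4P and P* = 166.
Substitute back: Q* = 277.1 - 0.6(166) = 177.5.
After the shift, supply is Qs = 9.7 + 0.8P.
The new intersection has 267.4 = 1.4P, i.e. P = 191, Q = 162.5.
ΔP = 191 - 166 = 25.

ΔP = 25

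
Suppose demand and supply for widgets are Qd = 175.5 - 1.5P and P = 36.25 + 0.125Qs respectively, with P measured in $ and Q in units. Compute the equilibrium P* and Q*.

Rewriting in direct form: Qs = -290 + 8P.
At equilibrium Qd = Qs, so 175.5 - 1.5P = -290 + 8P; collecting terms, 465.5 = 9.5P and P* = 49.
Plugging P* into demand: Q* = 175.5 - 1.5(49) = 102.

P* = 49, Q* = 102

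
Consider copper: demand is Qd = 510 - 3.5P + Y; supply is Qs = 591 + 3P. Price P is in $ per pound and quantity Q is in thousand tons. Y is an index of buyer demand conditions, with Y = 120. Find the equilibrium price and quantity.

P* = 6, Q* = 609

With Y = 120, demand is Qd = 630 - 3.5P.
Equating demand and supply, 630 - 3.5P = 591 + 3P gives 6.5P = 39, so P* = 6.
Then Q* = 630 - 3.5(6) = 609.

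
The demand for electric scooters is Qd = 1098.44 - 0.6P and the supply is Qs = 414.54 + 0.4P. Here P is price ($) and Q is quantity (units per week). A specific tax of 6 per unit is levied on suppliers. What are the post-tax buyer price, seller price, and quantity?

P_b = 686.3, P_s = 680.3, Q = 686.66

Suppliers keep P_s = P_b - 6 per unit, so supply in terms of the buyer price is Qs = 412.14 + 0.4P_b.
Market clearing requires 1098.44 - 0.6P_b = 412.14 + 0.4P_b; hence 686.3 = P_b and P_b = 686.3.
Then P_s = 686.3 - 6 = 680.3 and Q = 1098.44 - 0.6(686.3) = 686.66.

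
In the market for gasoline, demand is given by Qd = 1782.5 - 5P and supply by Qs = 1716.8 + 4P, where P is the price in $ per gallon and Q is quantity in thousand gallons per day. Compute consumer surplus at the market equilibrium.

Equating demand and supply, 1782.5 - 5P = 1716.8 + 4P gives 9P = 65.7, so P* = 7.3.
Then Q* = 1782.5 - 5(7.3) = 1746.
Demand choke price (Qd = 0): P = 1782.5/5 = 356.5. Consumer surplus = ½ × (356.5 - 7.3) × 1746 = 304851.6.

Consumer surplus = 304851.6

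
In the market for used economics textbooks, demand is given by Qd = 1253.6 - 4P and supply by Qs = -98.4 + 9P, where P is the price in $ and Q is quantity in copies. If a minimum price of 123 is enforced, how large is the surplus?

With P fixed at 123, quantity demanded is 761.6 and quantity supplied is 1008.6.
Surplus = Qs - Qd = 1008.6 - 761.6 = 247.

Surplus = 247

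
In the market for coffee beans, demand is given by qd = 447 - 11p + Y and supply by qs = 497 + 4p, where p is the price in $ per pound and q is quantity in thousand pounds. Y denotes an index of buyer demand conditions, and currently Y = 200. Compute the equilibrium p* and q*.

p* = 10, q* = 537

With Y = 200, demand is qd = 647 - 11p.
The market clears where 647 - 11p = 497 + 4p. Rearranging, 15p = 150, hence p* = 10.
Plugging p* into demand: q* = 647 - 11(10) = 537.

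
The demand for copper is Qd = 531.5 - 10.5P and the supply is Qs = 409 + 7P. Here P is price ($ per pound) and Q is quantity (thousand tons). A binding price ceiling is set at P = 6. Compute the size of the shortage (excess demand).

At P = 6: Qd = 468.5 and Qs = 451.
Shortage = Qd - Qs = 468.5 - 451 = 17.5.

Shortage = 17.5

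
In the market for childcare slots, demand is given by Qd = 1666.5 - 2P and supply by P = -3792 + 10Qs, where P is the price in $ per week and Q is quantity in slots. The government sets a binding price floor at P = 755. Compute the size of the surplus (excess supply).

Surplus = 298.2

Inverting to quantity form: Qs = 379.2 + 0.1P.
At P = 755: Qd = 156.5 and Qs = 454.7.
Surplus = Qs - Qd = 454.7 - 156.5 = 298.2.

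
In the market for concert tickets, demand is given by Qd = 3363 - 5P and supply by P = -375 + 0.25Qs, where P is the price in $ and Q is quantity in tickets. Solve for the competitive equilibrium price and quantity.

P* = 207, Q* = 2328

In direct form, Qs = 1500 + 4P.
Equating demand and supply, 3363 - 5P = 1500 + 4P gives 9P = 1863, so P* = 207.
From the demand curve, Q* = 3363 - 5(207) = 2328.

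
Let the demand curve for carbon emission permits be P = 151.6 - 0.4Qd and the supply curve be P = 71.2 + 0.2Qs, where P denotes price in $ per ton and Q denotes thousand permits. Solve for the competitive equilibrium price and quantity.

P* = 98, Q* = 134

In direct form, Qd = 379 - 2.5P and Qs = -356 + 5P.
Equating demand and supply, 379 - 2.5P = -356 + 5P gives 7.5P = 735, so P* = 98.
Plugging P* into demand: Q* = 379 - 2.5(98) = 134.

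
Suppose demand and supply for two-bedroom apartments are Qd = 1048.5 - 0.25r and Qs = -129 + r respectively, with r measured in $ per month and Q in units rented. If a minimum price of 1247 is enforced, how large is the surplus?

With r fixed at 1247, quantity demanded is 736.75 and quantity supplied is 1118.
Surplus = Qs - Qd = 1118 - 736.75 = 381.25.

Surplus = 381.25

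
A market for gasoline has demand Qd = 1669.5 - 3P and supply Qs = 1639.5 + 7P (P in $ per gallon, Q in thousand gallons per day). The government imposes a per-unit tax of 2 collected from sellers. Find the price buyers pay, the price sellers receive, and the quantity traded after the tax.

With a tax of 2 on sellers, they supply based on the net price P_s = P_b - 2, so Qs = 1625.5 + 7P_b.
Set Qd = Qs: 1669.5 - 3P_b = 1625.5 + 7P_b, so 44 = 10P_b and P_b = 4.4.
Then P_s = 4.4 - 2 = 2.4 and Q = 1669.5 - 3(4.4) = 1656.3.

P_b = 4.4, P_s = 2.4, Q = 1656.3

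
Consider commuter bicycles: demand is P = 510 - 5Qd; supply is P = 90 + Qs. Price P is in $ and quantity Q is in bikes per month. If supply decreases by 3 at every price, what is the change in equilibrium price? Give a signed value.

ΔP = 2.5

In direct form, Qd = 102 - 0.2P and Qs = -90 + P.
Equating demand and supply, 102 - 0.2P = -90 + P gives 1.2P = 192, so P* = 160.
From the demand curve, Q* = 102 - 0.2(160) = 70.
After the shift, supply is Qs = -93 + P.
New equilibrium: 195 = 1.2P, so P = 162.5 and Q = 69.5.
ΔP = 162.5 - 160 = 2.5.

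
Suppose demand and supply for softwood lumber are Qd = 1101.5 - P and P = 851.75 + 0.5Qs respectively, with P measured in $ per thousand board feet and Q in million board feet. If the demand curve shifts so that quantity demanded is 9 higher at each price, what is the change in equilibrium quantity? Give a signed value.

ΔQ = 6

In direct form, Qs = -1703.5 + 2P.
At equilibrium Qd = Qs, so 1101.5 - P = -1703.5 + 2P; collecting terms, 2805 = 3P and P* = 935.
Plugging P* into demand: Q* = 1101.5 - 935 = 166.5.
After the shift, demand is Qd = 1110.5 - P.
The new intersection has 2814 = 3P, i.e. P = 938, Q = 172.5.
ΔQ = 172.5 - 166.5 = 6.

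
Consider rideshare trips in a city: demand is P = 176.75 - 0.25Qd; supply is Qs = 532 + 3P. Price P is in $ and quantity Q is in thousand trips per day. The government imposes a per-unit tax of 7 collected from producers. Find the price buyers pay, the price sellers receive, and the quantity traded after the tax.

Solving each curve for Q: Qd = 707 - 4P.
Producers keep P_s = P_b - 7 per unit, so supply in terms of the buyer price is Qs = 511 + 3P_b.
Equate demand and the shifted supply: 707 - 4P_b = 511 + 3P_b, giving 7P_b = 196, so P_b = 28.
So P_s = 21 and the quantity traded is Q = 707 - 4(28) = 595.

P_b = 28, P_s = 21, Q = 595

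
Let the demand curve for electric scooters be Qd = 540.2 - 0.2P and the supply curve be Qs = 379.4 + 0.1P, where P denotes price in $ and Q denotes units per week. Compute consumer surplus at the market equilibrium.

Consumer surplus = 468722.5

At equilibrium Qd = Qs, so 540.2 - 0.2P = 379.4 + 0.1P; collecting terms, 160.8 = 0.3P and P* = 536.
Then Q* = 540.2 - 0.2(536) = 433.
Demand choke price (Qd = 0): P = 540.2/0.2 = 2701. Consumer surplus = ½ × (2701 - 536) × 433 = 468722.5.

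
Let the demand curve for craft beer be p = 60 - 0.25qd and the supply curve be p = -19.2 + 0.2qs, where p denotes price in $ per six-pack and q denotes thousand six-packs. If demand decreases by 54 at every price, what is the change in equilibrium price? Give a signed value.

Rewriting in direct form: qd = 240 - 4p and qs = 96 + 5p.
Equating demand and supply, 240 - 4p = 96 + 5p gives 9p = 144, so p* = 16.
From the demand curve, q* = 240 - 4(16) = 176.
After the shift, demand is qd = 186 - 4p.
New equilibrium: 90 = 9p, so p = 10 and q = 146.
Δp = 10 - 16 = -6.

Δp = -6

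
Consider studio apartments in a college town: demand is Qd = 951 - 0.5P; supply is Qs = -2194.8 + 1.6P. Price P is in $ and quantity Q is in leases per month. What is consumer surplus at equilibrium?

The market clears where 951 - 0.5P = -2194.8 + 1.6P. Rearranging, 2.1P = 3145.8, hence P* = 1498.
Then Q* = 951 - 0.5(1498) = 202.
Demand choke price (Qd = 0): P = 951/0.5 = 1902. Consumer surplus = ½ × (1902 - 1498) × 202 = 40804.

Consumer surplus = 40804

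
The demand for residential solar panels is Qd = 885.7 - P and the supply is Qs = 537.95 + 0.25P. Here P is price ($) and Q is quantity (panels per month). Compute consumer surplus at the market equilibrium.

Equating demand and supply, 885.7 - P = 537.95 + 0.25P gives 1.25P = 347.75, so P* = 278.2.
Then Q* = 885.7 - 278.2 = 607.5.
Demand choke price (Qd = 0): P = 885.7. Consumer surplus = ½ × (885.7 - 278.2) × 607.5 = 184528.125.

Consumer surplus = 184528.125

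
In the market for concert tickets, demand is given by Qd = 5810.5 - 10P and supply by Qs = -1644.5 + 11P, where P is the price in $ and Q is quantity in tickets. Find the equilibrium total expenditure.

Total expenditure = 802477.5

At equilibrium Qd = Qs, so 5810.5 - 10P = -1644.5 + 11P; collecting terms, 7455 = 21P and P* = 355.
Then Q* = 5810.5 - 10(355) = 2260.5.
Total expenditure = P* × Q* = 355 × 2260.5 = 802477.5.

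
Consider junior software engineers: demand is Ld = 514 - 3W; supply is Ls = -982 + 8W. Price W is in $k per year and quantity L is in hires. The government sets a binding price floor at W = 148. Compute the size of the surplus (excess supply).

Surplus = 132

Evaluating both curves at the floor price 148 gives Ld = 70, Ls = 202.
Surplus = Ls - Ld = 202 - 70 = 132.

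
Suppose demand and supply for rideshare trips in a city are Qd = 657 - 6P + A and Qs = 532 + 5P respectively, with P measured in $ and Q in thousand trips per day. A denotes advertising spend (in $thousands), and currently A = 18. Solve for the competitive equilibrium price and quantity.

With A = 18, demand is Qd = 675 - 6P.
Set Qd = Qs: 675 - 6P = 532 + 5P, so 143 = 11P and P* = 13.
From the demand curve, Q* = 675 - 6(13) = 597.

P* = 13, Q* = 597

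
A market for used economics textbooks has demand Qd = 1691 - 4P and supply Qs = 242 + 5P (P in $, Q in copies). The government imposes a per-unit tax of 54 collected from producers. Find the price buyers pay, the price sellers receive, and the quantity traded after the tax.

Producers keep P_s = P_b - 54 per unit, so supply in terms of the buyer price is Qs = -28 + 5P_b.
Market clearing requires 1691 - 4P_b = -28 + 5P_b; hence 1719 = 9P_b and P_b = 191.
Then P_s = 191 - 54 = 137 and Q = 1691 - 4(191) = 927.

P_b = 191, P_s = 137, Q = 927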